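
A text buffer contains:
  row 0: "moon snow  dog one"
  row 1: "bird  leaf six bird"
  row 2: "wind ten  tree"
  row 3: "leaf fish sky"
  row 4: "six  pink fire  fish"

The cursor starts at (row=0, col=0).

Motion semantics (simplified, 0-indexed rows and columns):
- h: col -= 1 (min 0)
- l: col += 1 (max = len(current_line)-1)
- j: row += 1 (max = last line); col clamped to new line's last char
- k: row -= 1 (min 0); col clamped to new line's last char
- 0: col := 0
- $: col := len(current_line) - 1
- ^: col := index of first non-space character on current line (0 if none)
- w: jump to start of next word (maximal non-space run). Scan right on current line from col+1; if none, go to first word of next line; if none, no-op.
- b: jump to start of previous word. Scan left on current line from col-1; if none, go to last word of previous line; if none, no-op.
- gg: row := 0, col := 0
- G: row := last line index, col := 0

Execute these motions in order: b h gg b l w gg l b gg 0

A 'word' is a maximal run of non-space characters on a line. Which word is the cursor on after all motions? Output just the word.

After 1 (b): row=0 col=0 char='m'
After 2 (h): row=0 col=0 char='m'
After 3 (gg): row=0 col=0 char='m'
After 4 (b): row=0 col=0 char='m'
After 5 (l): row=0 col=1 char='o'
After 6 (w): row=0 col=5 char='s'
After 7 (gg): row=0 col=0 char='m'
After 8 (l): row=0 col=1 char='o'
After 9 (b): row=0 col=0 char='m'
After 10 (gg): row=0 col=0 char='m'
After 11 (0): row=0 col=0 char='m'

Answer: moon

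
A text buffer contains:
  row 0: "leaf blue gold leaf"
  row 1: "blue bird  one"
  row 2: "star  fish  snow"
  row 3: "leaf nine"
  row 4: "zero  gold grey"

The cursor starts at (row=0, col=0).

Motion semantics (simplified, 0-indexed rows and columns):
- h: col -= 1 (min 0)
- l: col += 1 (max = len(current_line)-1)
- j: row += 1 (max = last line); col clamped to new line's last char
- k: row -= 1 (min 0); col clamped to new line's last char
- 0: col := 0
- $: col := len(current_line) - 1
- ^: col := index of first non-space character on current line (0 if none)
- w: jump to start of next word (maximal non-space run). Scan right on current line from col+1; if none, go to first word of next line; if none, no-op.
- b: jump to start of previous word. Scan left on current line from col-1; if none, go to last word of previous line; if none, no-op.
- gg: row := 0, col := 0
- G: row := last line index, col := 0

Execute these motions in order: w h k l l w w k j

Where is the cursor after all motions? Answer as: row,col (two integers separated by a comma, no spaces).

Answer: 1,13

Derivation:
After 1 (w): row=0 col=5 char='b'
After 2 (h): row=0 col=4 char='_'
After 3 (k): row=0 col=4 char='_'
After 4 (l): row=0 col=5 char='b'
After 5 (l): row=0 col=6 char='l'
After 6 (w): row=0 col=10 char='g'
After 7 (w): row=0 col=15 char='l'
After 8 (k): row=0 col=15 char='l'
After 9 (j): row=1 col=13 char='e'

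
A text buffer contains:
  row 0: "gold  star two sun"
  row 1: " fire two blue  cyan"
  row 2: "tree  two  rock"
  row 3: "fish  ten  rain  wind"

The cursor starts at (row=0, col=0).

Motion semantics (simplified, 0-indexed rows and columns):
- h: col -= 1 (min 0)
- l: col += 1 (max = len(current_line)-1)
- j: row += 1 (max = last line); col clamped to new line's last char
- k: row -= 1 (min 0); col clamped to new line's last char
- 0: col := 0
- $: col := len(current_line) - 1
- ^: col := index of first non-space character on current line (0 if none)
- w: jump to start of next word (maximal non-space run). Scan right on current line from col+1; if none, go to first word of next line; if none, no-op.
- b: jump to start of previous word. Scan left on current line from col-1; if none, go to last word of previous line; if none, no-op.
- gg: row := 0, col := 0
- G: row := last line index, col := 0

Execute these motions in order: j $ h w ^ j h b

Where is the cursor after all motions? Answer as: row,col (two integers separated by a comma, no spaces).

Answer: 2,11

Derivation:
After 1 (j): row=1 col=0 char='_'
After 2 ($): row=1 col=19 char='n'
After 3 (h): row=1 col=18 char='a'
After 4 (w): row=2 col=0 char='t'
After 5 (^): row=2 col=0 char='t'
After 6 (j): row=3 col=0 char='f'
After 7 (h): row=3 col=0 char='f'
After 8 (b): row=2 col=11 char='r'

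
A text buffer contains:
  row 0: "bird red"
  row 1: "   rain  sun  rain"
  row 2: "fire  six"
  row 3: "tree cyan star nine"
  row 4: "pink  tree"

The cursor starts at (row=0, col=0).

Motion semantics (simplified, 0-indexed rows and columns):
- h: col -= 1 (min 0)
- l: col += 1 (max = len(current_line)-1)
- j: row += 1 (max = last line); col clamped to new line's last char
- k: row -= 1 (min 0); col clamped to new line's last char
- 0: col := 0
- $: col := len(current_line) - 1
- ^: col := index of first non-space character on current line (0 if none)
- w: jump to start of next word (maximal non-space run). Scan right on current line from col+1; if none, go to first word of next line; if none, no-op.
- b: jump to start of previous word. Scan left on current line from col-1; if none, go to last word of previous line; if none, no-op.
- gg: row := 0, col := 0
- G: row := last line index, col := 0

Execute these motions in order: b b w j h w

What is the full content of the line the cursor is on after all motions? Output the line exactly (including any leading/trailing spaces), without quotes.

After 1 (b): row=0 col=0 char='b'
After 2 (b): row=0 col=0 char='b'
After 3 (w): row=0 col=5 char='r'
After 4 (j): row=1 col=5 char='i'
After 5 (h): row=1 col=4 char='a'
After 6 (w): row=1 col=9 char='s'

Answer:    rain  sun  rain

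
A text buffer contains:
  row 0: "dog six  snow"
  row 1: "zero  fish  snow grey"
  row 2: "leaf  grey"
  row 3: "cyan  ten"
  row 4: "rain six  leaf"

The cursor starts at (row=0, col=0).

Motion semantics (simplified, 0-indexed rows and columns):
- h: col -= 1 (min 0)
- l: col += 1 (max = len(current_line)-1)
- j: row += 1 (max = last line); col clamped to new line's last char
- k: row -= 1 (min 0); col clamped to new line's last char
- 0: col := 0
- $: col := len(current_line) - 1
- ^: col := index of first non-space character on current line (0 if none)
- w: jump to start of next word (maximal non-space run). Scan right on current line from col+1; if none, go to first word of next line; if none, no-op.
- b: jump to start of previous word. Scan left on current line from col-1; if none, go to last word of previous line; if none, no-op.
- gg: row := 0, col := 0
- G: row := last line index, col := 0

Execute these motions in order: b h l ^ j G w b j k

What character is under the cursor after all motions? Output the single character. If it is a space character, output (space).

Answer: c

Derivation:
After 1 (b): row=0 col=0 char='d'
After 2 (h): row=0 col=0 char='d'
After 3 (l): row=0 col=1 char='o'
After 4 (^): row=0 col=0 char='d'
After 5 (j): row=1 col=0 char='z'
After 6 (G): row=4 col=0 char='r'
After 7 (w): row=4 col=5 char='s'
After 8 (b): row=4 col=0 char='r'
After 9 (j): row=4 col=0 char='r'
After 10 (k): row=3 col=0 char='c'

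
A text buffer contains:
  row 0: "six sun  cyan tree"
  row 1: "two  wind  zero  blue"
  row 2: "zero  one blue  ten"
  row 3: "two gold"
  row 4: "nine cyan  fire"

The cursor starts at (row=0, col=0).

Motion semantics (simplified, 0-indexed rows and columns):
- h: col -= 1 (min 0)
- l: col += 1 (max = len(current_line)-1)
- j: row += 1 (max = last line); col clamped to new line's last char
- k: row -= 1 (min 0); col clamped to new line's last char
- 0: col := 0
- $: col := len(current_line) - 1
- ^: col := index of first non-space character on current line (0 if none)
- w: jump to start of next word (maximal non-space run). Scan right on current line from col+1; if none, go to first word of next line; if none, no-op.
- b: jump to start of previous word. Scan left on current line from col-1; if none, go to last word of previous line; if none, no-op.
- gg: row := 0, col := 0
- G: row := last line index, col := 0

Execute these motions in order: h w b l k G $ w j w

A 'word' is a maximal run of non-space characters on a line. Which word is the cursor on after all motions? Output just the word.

After 1 (h): row=0 col=0 char='s'
After 2 (w): row=0 col=4 char='s'
After 3 (b): row=0 col=0 char='s'
After 4 (l): row=0 col=1 char='i'
After 5 (k): row=0 col=1 char='i'
After 6 (G): row=4 col=0 char='n'
After 7 ($): row=4 col=14 char='e'
After 8 (w): row=4 col=14 char='e'
After 9 (j): row=4 col=14 char='e'
After 10 (w): row=4 col=14 char='e'

Answer: fire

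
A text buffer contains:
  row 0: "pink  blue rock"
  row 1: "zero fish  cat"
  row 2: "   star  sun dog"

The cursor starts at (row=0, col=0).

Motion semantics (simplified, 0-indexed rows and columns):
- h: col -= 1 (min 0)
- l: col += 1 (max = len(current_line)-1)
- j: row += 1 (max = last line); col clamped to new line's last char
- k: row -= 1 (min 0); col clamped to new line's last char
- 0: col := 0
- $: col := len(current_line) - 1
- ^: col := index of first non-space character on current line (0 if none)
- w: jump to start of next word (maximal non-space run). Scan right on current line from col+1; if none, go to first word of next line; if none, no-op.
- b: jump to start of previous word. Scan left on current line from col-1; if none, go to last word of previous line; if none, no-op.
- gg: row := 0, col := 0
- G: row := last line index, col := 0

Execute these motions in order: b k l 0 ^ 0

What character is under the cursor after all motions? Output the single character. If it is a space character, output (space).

After 1 (b): row=0 col=0 char='p'
After 2 (k): row=0 col=0 char='p'
After 3 (l): row=0 col=1 char='i'
After 4 (0): row=0 col=0 char='p'
After 5 (^): row=0 col=0 char='p'
After 6 (0): row=0 col=0 char='p'

Answer: p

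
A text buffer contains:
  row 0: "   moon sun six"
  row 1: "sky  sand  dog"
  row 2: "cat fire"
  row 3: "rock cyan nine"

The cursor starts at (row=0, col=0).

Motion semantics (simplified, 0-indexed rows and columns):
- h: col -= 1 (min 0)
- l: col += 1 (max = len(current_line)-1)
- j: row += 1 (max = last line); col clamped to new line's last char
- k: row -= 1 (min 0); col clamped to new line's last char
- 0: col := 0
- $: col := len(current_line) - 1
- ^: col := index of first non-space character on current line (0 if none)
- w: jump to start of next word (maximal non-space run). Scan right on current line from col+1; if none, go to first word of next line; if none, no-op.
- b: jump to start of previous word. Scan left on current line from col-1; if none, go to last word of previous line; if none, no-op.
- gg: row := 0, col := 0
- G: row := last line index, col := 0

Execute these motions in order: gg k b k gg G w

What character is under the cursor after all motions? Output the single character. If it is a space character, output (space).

Answer: c

Derivation:
After 1 (gg): row=0 col=0 char='_'
After 2 (k): row=0 col=0 char='_'
After 3 (b): row=0 col=0 char='_'
After 4 (k): row=0 col=0 char='_'
After 5 (gg): row=0 col=0 char='_'
After 6 (G): row=3 col=0 char='r'
After 7 (w): row=3 col=5 char='c'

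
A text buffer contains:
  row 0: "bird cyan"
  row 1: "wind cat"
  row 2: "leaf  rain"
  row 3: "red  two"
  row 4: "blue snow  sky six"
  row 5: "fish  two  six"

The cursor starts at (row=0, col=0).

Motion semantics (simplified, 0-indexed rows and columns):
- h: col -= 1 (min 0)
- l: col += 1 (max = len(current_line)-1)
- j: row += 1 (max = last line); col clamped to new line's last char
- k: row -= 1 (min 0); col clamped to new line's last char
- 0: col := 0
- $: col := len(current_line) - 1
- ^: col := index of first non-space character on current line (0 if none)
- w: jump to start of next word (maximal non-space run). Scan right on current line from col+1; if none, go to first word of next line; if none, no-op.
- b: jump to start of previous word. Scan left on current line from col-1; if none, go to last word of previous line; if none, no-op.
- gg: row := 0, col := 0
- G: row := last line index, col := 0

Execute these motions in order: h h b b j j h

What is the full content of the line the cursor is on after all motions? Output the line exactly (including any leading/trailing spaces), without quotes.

Answer: leaf  rain

Derivation:
After 1 (h): row=0 col=0 char='b'
After 2 (h): row=0 col=0 char='b'
After 3 (b): row=0 col=0 char='b'
After 4 (b): row=0 col=0 char='b'
After 5 (j): row=1 col=0 char='w'
After 6 (j): row=2 col=0 char='l'
After 7 (h): row=2 col=0 char='l'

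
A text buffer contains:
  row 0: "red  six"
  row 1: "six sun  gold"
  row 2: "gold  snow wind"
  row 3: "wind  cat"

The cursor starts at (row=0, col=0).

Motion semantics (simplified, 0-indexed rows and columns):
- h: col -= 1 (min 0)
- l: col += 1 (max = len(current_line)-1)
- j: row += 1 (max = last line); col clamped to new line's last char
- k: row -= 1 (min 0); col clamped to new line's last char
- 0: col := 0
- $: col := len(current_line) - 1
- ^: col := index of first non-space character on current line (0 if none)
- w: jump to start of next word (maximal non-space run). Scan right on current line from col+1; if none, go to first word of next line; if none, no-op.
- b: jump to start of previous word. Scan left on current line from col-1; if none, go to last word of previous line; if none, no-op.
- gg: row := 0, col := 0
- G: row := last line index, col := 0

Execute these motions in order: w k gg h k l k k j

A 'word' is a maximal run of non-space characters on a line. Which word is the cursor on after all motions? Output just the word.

After 1 (w): row=0 col=5 char='s'
After 2 (k): row=0 col=5 char='s'
After 3 (gg): row=0 col=0 char='r'
After 4 (h): row=0 col=0 char='r'
After 5 (k): row=0 col=0 char='r'
After 6 (l): row=0 col=1 char='e'
After 7 (k): row=0 col=1 char='e'
After 8 (k): row=0 col=1 char='e'
After 9 (j): row=1 col=1 char='i'

Answer: six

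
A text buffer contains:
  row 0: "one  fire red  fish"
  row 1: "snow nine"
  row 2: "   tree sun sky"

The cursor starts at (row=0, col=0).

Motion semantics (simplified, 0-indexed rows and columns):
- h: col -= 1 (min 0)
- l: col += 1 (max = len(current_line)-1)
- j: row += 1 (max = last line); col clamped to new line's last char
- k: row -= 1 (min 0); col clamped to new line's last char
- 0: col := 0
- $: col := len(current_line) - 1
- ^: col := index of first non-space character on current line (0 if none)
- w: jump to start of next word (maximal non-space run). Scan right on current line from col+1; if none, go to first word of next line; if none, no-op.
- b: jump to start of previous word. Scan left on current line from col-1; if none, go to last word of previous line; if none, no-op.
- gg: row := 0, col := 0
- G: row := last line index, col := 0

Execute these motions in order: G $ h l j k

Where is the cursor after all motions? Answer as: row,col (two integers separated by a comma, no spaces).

Answer: 1,8

Derivation:
After 1 (G): row=2 col=0 char='_'
After 2 ($): row=2 col=14 char='y'
After 3 (h): row=2 col=13 char='k'
After 4 (l): row=2 col=14 char='y'
After 5 (j): row=2 col=14 char='y'
After 6 (k): row=1 col=8 char='e'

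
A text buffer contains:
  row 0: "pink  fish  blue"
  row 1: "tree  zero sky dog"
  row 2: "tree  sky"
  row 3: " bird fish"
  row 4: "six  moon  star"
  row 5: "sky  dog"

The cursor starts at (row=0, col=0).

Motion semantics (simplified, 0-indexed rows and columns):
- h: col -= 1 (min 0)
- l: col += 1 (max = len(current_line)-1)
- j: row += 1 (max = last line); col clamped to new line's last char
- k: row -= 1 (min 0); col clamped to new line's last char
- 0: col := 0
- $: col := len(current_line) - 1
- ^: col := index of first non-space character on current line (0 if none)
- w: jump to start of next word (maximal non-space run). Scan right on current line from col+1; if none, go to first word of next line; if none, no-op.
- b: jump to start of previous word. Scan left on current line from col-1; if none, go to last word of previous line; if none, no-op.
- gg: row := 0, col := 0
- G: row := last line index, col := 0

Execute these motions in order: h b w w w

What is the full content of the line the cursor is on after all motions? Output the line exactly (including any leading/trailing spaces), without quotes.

After 1 (h): row=0 col=0 char='p'
After 2 (b): row=0 col=0 char='p'
After 3 (w): row=0 col=6 char='f'
After 4 (w): row=0 col=12 char='b'
After 5 (w): row=1 col=0 char='t'

Answer: tree  zero sky dog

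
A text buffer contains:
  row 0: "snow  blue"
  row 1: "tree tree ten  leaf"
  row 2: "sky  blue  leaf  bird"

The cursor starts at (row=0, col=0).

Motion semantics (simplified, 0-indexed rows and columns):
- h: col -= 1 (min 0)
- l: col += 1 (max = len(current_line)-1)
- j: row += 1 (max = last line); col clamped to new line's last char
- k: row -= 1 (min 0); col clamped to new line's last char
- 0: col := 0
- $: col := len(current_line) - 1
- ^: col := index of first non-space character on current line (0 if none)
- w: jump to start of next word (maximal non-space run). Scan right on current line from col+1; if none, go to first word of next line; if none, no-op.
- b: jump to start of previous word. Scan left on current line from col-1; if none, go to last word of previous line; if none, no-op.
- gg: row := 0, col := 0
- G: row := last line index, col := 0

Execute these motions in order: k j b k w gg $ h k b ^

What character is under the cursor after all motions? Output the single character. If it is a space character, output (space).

After 1 (k): row=0 col=0 char='s'
After 2 (j): row=1 col=0 char='t'
After 3 (b): row=0 col=6 char='b'
After 4 (k): row=0 col=6 char='b'
After 5 (w): row=1 col=0 char='t'
After 6 (gg): row=0 col=0 char='s'
After 7 ($): row=0 col=9 char='e'
After 8 (h): row=0 col=8 char='u'
After 9 (k): row=0 col=8 char='u'
After 10 (b): row=0 col=6 char='b'
After 11 (^): row=0 col=0 char='s'

Answer: s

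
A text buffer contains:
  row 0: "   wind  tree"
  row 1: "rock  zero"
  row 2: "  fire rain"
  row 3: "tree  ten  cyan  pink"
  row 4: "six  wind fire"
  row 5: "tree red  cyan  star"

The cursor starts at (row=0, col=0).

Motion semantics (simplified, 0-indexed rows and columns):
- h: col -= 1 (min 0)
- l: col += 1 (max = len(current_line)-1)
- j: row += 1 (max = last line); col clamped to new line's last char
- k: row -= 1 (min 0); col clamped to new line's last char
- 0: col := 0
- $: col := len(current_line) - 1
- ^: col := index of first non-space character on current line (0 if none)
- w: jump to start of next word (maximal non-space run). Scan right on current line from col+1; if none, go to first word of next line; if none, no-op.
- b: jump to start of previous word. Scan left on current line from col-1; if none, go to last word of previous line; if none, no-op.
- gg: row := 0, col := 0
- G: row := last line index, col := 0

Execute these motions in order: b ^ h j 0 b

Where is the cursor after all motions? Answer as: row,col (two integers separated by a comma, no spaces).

After 1 (b): row=0 col=0 char='_'
After 2 (^): row=0 col=3 char='w'
After 3 (h): row=0 col=2 char='_'
After 4 (j): row=1 col=2 char='c'
After 5 (0): row=1 col=0 char='r'
After 6 (b): row=0 col=9 char='t'

Answer: 0,9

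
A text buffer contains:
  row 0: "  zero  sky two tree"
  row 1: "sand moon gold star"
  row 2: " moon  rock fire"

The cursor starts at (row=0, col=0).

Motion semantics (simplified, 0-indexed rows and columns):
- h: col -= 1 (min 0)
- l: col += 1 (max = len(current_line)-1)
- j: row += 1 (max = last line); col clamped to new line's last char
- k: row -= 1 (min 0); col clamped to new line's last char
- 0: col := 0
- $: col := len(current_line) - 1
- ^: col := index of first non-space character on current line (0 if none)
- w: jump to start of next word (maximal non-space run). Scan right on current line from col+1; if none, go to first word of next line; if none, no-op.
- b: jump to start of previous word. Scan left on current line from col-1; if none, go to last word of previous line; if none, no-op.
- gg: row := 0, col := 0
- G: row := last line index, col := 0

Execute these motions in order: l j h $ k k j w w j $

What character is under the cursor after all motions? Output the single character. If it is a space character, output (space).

After 1 (l): row=0 col=1 char='_'
After 2 (j): row=1 col=1 char='a'
After 3 (h): row=1 col=0 char='s'
After 4 ($): row=1 col=18 char='r'
After 5 (k): row=0 col=18 char='e'
After 6 (k): row=0 col=18 char='e'
After 7 (j): row=1 col=18 char='r'
After 8 (w): row=2 col=1 char='m'
After 9 (w): row=2 col=7 char='r'
After 10 (j): row=2 col=7 char='r'
After 11 ($): row=2 col=15 char='e'

Answer: e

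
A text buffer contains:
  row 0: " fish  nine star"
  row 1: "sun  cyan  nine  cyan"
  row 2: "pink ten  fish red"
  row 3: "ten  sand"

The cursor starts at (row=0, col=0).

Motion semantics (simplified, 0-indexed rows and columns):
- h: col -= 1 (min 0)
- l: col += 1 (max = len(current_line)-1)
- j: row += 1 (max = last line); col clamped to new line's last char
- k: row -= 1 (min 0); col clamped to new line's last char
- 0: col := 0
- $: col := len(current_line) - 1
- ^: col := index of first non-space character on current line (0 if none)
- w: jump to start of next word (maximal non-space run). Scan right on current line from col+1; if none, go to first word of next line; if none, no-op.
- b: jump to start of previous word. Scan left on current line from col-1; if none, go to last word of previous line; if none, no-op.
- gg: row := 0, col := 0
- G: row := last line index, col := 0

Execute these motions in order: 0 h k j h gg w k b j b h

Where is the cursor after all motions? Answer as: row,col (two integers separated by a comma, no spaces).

Answer: 1,0

Derivation:
After 1 (0): row=0 col=0 char='_'
After 2 (h): row=0 col=0 char='_'
After 3 (k): row=0 col=0 char='_'
After 4 (j): row=1 col=0 char='s'
After 5 (h): row=1 col=0 char='s'
After 6 (gg): row=0 col=0 char='_'
After 7 (w): row=0 col=1 char='f'
After 8 (k): row=0 col=1 char='f'
After 9 (b): row=0 col=1 char='f'
After 10 (j): row=1 col=1 char='u'
After 11 (b): row=1 col=0 char='s'
After 12 (h): row=1 col=0 char='s'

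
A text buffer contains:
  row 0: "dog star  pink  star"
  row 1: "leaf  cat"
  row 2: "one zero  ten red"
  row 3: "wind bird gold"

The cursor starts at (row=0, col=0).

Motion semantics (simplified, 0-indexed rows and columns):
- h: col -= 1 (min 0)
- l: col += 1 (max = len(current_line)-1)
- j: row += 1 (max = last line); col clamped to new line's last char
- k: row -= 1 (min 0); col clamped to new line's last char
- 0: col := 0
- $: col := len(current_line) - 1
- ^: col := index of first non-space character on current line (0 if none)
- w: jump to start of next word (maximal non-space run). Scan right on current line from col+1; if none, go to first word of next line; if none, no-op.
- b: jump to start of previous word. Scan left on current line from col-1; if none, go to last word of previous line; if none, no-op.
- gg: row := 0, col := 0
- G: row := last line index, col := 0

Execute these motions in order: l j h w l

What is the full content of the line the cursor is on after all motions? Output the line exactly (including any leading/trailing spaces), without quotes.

After 1 (l): row=0 col=1 char='o'
After 2 (j): row=1 col=1 char='e'
After 3 (h): row=1 col=0 char='l'
After 4 (w): row=1 col=6 char='c'
After 5 (l): row=1 col=7 char='a'

Answer: leaf  cat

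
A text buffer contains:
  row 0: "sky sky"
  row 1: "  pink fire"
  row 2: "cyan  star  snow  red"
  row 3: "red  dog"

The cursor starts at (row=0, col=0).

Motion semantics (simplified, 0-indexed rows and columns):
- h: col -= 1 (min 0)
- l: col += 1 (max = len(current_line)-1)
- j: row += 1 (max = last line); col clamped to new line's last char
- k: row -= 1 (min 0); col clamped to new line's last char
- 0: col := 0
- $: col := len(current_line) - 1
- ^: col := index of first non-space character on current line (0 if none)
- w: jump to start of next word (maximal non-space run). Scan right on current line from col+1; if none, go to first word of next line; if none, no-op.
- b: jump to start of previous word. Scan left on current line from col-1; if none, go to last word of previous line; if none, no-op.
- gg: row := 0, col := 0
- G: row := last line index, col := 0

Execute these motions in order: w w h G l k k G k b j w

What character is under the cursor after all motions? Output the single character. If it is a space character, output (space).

Answer: s

Derivation:
After 1 (w): row=0 col=4 char='s'
After 2 (w): row=1 col=2 char='p'
After 3 (h): row=1 col=1 char='_'
After 4 (G): row=3 col=0 char='r'
After 5 (l): row=3 col=1 char='e'
After 6 (k): row=2 col=1 char='y'
After 7 (k): row=1 col=1 char='_'
After 8 (G): row=3 col=0 char='r'
After 9 (k): row=2 col=0 char='c'
After 10 (b): row=1 col=7 char='f'
After 11 (j): row=2 col=7 char='t'
After 12 (w): row=2 col=12 char='s'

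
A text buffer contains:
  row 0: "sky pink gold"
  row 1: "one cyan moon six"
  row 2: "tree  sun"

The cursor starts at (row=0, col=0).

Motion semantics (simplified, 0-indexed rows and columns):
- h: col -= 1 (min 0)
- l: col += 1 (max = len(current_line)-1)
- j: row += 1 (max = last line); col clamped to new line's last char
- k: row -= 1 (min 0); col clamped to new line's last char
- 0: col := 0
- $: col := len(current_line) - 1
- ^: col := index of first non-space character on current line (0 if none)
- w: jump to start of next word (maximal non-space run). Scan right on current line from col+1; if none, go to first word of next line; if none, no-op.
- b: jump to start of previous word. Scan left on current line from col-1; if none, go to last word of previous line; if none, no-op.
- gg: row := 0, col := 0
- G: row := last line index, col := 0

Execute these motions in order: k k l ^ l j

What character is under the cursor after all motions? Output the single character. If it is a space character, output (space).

After 1 (k): row=0 col=0 char='s'
After 2 (k): row=0 col=0 char='s'
After 3 (l): row=0 col=1 char='k'
After 4 (^): row=0 col=0 char='s'
After 5 (l): row=0 col=1 char='k'
After 6 (j): row=1 col=1 char='n'

Answer: n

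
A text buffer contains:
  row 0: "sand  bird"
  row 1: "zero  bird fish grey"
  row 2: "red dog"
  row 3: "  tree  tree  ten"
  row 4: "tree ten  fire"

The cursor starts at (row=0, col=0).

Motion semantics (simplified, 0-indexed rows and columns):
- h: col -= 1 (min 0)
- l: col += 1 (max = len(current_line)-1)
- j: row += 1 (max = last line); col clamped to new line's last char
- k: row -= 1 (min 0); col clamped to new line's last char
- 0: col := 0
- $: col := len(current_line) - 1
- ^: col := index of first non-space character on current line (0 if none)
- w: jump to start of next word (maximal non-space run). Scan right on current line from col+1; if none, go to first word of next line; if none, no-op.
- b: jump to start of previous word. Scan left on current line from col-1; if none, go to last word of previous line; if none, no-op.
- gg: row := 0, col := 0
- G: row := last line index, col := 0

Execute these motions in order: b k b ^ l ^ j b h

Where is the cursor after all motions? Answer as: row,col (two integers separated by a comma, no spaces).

Answer: 0,5

Derivation:
After 1 (b): row=0 col=0 char='s'
After 2 (k): row=0 col=0 char='s'
After 3 (b): row=0 col=0 char='s'
After 4 (^): row=0 col=0 char='s'
After 5 (l): row=0 col=1 char='a'
After 6 (^): row=0 col=0 char='s'
After 7 (j): row=1 col=0 char='z'
After 8 (b): row=0 col=6 char='b'
After 9 (h): row=0 col=5 char='_'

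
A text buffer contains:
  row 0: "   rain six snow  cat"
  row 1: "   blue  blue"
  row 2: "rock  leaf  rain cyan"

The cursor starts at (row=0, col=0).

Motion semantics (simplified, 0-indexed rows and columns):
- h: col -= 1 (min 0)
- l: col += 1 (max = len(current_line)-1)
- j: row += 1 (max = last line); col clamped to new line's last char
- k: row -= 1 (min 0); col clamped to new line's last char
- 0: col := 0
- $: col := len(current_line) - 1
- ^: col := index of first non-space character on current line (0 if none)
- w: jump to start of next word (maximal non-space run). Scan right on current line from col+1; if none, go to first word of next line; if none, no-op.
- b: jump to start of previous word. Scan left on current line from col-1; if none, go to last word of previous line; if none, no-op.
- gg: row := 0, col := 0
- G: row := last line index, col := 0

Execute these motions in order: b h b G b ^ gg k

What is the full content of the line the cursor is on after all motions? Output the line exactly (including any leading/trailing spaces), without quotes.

Answer:    rain six snow  cat

Derivation:
After 1 (b): row=0 col=0 char='_'
After 2 (h): row=0 col=0 char='_'
After 3 (b): row=0 col=0 char='_'
After 4 (G): row=2 col=0 char='r'
After 5 (b): row=1 col=9 char='b'
After 6 (^): row=1 col=3 char='b'
After 7 (gg): row=0 col=0 char='_'
After 8 (k): row=0 col=0 char='_'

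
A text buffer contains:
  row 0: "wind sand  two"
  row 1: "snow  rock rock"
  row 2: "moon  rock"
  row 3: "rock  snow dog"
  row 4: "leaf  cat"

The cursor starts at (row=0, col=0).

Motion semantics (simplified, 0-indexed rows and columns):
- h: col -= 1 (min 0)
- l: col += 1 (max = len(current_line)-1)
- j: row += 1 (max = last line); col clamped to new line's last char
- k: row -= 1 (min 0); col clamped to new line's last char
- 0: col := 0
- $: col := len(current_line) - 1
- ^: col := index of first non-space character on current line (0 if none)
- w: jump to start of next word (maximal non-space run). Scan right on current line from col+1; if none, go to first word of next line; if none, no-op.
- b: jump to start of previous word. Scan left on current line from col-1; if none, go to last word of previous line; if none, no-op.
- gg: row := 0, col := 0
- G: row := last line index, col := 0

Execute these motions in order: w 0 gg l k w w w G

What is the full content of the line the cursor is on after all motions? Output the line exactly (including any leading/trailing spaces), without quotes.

Answer: leaf  cat

Derivation:
After 1 (w): row=0 col=5 char='s'
After 2 (0): row=0 col=0 char='w'
After 3 (gg): row=0 col=0 char='w'
After 4 (l): row=0 col=1 char='i'
After 5 (k): row=0 col=1 char='i'
After 6 (w): row=0 col=5 char='s'
After 7 (w): row=0 col=11 char='t'
After 8 (w): row=1 col=0 char='s'
After 9 (G): row=4 col=0 char='l'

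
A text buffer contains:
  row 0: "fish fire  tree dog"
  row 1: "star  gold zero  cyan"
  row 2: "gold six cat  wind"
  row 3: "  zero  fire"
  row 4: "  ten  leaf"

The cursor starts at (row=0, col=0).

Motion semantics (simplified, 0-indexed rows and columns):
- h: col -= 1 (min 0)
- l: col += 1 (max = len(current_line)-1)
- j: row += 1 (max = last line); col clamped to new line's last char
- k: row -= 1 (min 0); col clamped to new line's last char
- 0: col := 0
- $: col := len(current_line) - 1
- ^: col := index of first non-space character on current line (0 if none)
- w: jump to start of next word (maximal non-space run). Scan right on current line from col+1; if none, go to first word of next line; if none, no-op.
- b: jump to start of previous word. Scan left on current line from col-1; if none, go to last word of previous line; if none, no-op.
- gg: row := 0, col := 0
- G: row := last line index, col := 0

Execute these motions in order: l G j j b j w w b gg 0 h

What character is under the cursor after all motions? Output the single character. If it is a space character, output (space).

Answer: f

Derivation:
After 1 (l): row=0 col=1 char='i'
After 2 (G): row=4 col=0 char='_'
After 3 (j): row=4 col=0 char='_'
After 4 (j): row=4 col=0 char='_'
After 5 (b): row=3 col=8 char='f'
After 6 (j): row=4 col=8 char='e'
After 7 (w): row=4 col=8 char='e'
After 8 (w): row=4 col=8 char='e'
After 9 (b): row=4 col=7 char='l'
After 10 (gg): row=0 col=0 char='f'
After 11 (0): row=0 col=0 char='f'
After 12 (h): row=0 col=0 char='f'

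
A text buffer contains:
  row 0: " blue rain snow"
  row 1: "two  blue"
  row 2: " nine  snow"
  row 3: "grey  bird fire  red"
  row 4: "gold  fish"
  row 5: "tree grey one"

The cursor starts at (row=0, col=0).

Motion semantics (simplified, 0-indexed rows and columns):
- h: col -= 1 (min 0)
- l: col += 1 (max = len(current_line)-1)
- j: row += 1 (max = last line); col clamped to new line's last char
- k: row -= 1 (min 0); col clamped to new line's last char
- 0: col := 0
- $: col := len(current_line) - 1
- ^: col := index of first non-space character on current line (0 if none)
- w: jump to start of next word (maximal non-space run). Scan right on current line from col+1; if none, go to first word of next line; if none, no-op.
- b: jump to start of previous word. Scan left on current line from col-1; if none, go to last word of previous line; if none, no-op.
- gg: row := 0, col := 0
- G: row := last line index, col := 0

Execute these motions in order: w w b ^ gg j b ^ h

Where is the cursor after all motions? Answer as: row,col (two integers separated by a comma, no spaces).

After 1 (w): row=0 col=1 char='b'
After 2 (w): row=0 col=6 char='r'
After 3 (b): row=0 col=1 char='b'
After 4 (^): row=0 col=1 char='b'
After 5 (gg): row=0 col=0 char='_'
After 6 (j): row=1 col=0 char='t'
After 7 (b): row=0 col=11 char='s'
After 8 (^): row=0 col=1 char='b'
After 9 (h): row=0 col=0 char='_'

Answer: 0,0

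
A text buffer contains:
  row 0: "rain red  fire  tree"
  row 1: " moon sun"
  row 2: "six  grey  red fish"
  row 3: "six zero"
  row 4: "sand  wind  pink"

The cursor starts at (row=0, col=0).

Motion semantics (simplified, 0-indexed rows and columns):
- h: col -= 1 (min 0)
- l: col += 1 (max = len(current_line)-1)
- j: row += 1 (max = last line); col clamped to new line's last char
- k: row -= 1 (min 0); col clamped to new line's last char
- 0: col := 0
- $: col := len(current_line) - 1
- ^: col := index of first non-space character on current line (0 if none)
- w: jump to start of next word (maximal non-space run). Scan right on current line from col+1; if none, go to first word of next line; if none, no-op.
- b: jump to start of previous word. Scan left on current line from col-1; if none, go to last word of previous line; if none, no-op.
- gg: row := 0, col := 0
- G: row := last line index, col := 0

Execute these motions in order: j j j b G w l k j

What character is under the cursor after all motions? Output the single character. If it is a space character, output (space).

After 1 (j): row=1 col=0 char='_'
After 2 (j): row=2 col=0 char='s'
After 3 (j): row=3 col=0 char='s'
After 4 (b): row=2 col=15 char='f'
After 5 (G): row=4 col=0 char='s'
After 6 (w): row=4 col=6 char='w'
After 7 (l): row=4 col=7 char='i'
After 8 (k): row=3 col=7 char='o'
After 9 (j): row=4 col=7 char='i'

Answer: i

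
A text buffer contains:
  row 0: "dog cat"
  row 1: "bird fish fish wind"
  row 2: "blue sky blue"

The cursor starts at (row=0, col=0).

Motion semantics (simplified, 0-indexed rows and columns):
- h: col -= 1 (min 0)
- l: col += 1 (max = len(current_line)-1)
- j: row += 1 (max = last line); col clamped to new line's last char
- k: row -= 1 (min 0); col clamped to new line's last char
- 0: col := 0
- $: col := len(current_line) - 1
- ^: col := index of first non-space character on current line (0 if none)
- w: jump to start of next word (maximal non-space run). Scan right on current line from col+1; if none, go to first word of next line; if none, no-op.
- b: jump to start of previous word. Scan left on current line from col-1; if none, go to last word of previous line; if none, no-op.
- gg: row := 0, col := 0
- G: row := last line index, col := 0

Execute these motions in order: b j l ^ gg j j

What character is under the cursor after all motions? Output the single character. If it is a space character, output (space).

After 1 (b): row=0 col=0 char='d'
After 2 (j): row=1 col=0 char='b'
After 3 (l): row=1 col=1 char='i'
After 4 (^): row=1 col=0 char='b'
After 5 (gg): row=0 col=0 char='d'
After 6 (j): row=1 col=0 char='b'
After 7 (j): row=2 col=0 char='b'

Answer: b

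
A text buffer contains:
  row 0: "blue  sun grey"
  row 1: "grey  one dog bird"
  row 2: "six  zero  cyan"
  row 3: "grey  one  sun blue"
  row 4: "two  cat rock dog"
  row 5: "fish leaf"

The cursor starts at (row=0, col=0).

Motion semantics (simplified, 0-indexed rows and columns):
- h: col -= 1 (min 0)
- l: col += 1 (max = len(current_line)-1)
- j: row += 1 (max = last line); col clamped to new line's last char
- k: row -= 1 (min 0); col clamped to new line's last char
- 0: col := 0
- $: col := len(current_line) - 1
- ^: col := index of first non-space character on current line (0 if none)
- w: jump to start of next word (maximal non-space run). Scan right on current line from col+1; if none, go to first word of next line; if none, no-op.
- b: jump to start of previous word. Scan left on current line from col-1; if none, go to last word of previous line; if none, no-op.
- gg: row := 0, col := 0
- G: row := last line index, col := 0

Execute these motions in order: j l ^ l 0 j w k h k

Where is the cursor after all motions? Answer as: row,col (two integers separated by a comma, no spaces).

Answer: 0,4

Derivation:
After 1 (j): row=1 col=0 char='g'
After 2 (l): row=1 col=1 char='r'
After 3 (^): row=1 col=0 char='g'
After 4 (l): row=1 col=1 char='r'
After 5 (0): row=1 col=0 char='g'
After 6 (j): row=2 col=0 char='s'
After 7 (w): row=2 col=5 char='z'
After 8 (k): row=1 col=5 char='_'
After 9 (h): row=1 col=4 char='_'
After 10 (k): row=0 col=4 char='_'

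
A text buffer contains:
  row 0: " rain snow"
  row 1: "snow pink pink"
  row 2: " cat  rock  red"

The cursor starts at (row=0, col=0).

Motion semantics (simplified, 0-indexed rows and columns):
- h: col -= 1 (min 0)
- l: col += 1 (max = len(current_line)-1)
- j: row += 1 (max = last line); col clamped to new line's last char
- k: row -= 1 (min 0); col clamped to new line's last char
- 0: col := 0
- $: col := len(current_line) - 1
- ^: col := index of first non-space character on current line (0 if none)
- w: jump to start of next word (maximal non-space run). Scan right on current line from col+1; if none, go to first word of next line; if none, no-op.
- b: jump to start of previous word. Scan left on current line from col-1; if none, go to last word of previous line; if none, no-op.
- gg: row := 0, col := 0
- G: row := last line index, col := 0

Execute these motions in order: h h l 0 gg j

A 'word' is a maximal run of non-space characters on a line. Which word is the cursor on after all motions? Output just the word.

After 1 (h): row=0 col=0 char='_'
After 2 (h): row=0 col=0 char='_'
After 3 (l): row=0 col=1 char='r'
After 4 (0): row=0 col=0 char='_'
After 5 (gg): row=0 col=0 char='_'
After 6 (j): row=1 col=0 char='s'

Answer: snow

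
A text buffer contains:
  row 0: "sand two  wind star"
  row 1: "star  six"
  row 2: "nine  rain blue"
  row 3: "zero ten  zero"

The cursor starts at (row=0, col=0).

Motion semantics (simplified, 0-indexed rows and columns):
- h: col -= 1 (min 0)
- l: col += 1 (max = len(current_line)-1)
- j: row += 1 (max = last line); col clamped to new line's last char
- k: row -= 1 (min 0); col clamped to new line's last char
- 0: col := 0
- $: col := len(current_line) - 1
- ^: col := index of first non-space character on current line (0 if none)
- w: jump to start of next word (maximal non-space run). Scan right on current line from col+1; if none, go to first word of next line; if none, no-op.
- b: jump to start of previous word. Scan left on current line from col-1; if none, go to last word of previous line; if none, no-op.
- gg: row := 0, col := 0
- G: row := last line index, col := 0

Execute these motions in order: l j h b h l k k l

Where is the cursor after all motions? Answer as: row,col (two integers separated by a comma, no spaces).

After 1 (l): row=0 col=1 char='a'
After 2 (j): row=1 col=1 char='t'
After 3 (h): row=1 col=0 char='s'
After 4 (b): row=0 col=15 char='s'
After 5 (h): row=0 col=14 char='_'
After 6 (l): row=0 col=15 char='s'
After 7 (k): row=0 col=15 char='s'
After 8 (k): row=0 col=15 char='s'
After 9 (l): row=0 col=16 char='t'

Answer: 0,16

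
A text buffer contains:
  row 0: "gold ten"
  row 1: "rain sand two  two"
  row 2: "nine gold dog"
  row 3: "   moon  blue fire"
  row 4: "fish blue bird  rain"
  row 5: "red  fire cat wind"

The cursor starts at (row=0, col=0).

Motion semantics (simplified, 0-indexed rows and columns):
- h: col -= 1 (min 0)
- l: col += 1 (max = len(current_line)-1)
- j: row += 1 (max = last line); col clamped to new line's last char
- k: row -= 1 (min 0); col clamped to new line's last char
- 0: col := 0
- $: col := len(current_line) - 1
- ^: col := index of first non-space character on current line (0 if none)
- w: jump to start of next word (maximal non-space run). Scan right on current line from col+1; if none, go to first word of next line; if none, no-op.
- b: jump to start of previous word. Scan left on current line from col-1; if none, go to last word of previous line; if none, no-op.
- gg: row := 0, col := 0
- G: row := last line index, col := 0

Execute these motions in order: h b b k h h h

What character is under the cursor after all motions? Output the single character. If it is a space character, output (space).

Answer: g

Derivation:
After 1 (h): row=0 col=0 char='g'
After 2 (b): row=0 col=0 char='g'
After 3 (b): row=0 col=0 char='g'
After 4 (k): row=0 col=0 char='g'
After 5 (h): row=0 col=0 char='g'
After 6 (h): row=0 col=0 char='g'
After 7 (h): row=0 col=0 char='g'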